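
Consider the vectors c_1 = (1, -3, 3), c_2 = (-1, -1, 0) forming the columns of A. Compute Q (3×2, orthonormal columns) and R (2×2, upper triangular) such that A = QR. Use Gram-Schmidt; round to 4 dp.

e_1 = c_1/‖c_1‖ = (1, -3, 3)/4.3589 = (0.2294, -0.6882, 0.6882).
r_{12} = e_1·c_2 = 0.4588.
u_2 = c_2 − 0.4588·e_1 = (-1.1053, -0.6842, -0.3158).
‖u_2‖ = 1.3377, so e_2 = (-0.8262, -0.5115, -0.2361).

Q = [[0.2294, -0.8262], [-0.6882, -0.5115], [0.6882, -0.2361]], R = [[4.3589, 0.4588], [0.0000, 1.3377]]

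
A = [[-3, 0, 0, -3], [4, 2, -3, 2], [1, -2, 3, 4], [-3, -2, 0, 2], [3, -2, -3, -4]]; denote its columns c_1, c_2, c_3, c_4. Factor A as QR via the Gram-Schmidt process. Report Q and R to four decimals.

Q = [[-0.4523, 0.1050, -0.2610, -0.3016], [0.6030, 0.3733, -0.2361, 0.5186], [0.1508, -0.5483, 0.6710, 0.1688], [-0.4523, -0.4083, -0.3687, 0.6995], [0.4523, -0.6183, -0.5385, -0.3498]], R = [[6.6332, 0.9045, -2.7136, 0.4523], [0.0000, 3.8964, -0.9099, -0.1050], [0.0000, 0.0000, 4.3369, 4.4114], [0.0000, 0.0000, 0.0000, 5.4151]]

c_1 = (-3, 4, 1, -3, 3); ‖c_1‖ = 6.6332, so e_1 = (-0.4523, 0.6030, 0.1508, -0.4523, 0.4523).
e_1·c_2 = (-0.4523)·0 + 0.6030·2 + 0.1508·(-2) + (-0.4523)·(-2) + 0.4523·(-2) = 0.9045.
u_2 = c_2 − 0.9045·e_1 = (0.4091, 1.4545, -2.1364, -1.5909, -2.4091).
‖u_2‖ = 3.8964, so e_2 = (0.1050, 0.3733, -0.5483, -0.4083, -0.6183).
e_1·c_3 = (-0.4523)·0 + 0.6030·(-3) + 0.1508·3 + (-0.4523)·0 + 0.4523·(-3) = -2.7136; e_2·c_3 = 0.1050·0 + 0.3733·(-3) + (-0.5483)·3 + (-0.4083)·0 + (-0.6183)·(-3) = -0.9099.
u_3 = c_3 + 2.7136·e_1 + 0.9099·e_2 = (-1.1317, -1.0240, 2.9102, -1.5988, -2.3353).
‖u_3‖ = 4.3369, so e_3 = (-0.2610, -0.2361, 0.6710, -0.3687, -0.5385).
e_1·c_4 = (-0.4523)·(-3) + 0.6030·2 + 0.1508·4 + (-0.4523)·2 + 0.4523·(-4) = 0.4523; e_2·c_4 = 0.1050·(-3) + 0.3733·2 + (-0.5483)·4 + (-0.4083)·2 + (-0.6183)·(-4) = -0.1050; e_3·c_4 = (-0.2610)·(-3) + (-0.2361)·2 + 0.6710·4 + (-0.3687)·2 + (-0.5385)·(-4) = 4.4114.
u_4 = c_4 − 0.4523·e_1 + 0.1050·e_2 − 4.4114·e_3 = (-1.6332, 2.8080, 0.9140, 3.7880, -1.8940).
‖u_4‖ = 5.4151, so e_4 = (-0.3016, 0.5186, 0.1688, 0.6995, -0.3498).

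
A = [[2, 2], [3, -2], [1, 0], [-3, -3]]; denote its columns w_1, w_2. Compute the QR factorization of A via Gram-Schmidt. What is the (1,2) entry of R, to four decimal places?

q_1 = w_1/‖w_1‖ = (2, 3, 1, -3)/4.7958 = (0.4170, 0.6255, 0.2085, -0.6255).
r_{12} = q_1·w_2 = 1.4596.

r_{12} = 1.4596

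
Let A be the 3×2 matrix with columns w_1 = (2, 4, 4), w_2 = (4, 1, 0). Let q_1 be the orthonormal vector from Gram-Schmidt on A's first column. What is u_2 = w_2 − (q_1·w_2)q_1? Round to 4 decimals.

u_2 = (3.3333, -0.3333, -1.3333)

q_1 = w_1/‖w_1‖ = (2, 4, 4)/6.0000 = (0.3333, 0.6667, 0.6667).
r_{12} = q_1·w_2 = 2.0000.
u_2 = w_2 − 2.0000·q_1 = (3.3333, -0.3333, -1.3333).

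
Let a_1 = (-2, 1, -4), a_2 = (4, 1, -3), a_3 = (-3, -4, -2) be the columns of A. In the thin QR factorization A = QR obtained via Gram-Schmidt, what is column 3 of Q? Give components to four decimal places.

a_1 = (-2, 1, -4); ‖a_1‖ = 4.5826, so e_1 = (-0.4364, 0.2182, -0.8729).
e_1·a_2 = (-0.4364)·4 + 0.2182·1 + (-0.8729)·(-3) = 1.0911.
u_2 = a_2 − 1.0911·e_1 = (4.4762, 0.7619, -2.0476).
‖u_2‖ = 4.9809, so e_2 = (0.8987, 0.1530, -0.4111).
e_1·a_3 = (-0.4364)·(-3) + 0.2182·(-4) + (-0.8729)·(-2) = 2.1822; e_2·a_3 = 0.8987·(-3) + 0.1530·(-4) + (-0.4111)·(-2) = -2.4857.
u_3 = a_3 − 2.1822·e_1 + 2.4857·e_2 = (0.1862, -4.0960, -1.1171).
‖u_3‖ = 4.2496, so e_3 = (0.0438, -0.9638, -0.2629).

e_3 = (0.0438, -0.9638, -0.2629)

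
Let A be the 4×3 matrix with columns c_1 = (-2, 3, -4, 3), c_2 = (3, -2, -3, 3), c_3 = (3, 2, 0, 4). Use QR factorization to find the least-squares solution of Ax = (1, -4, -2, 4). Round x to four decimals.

e_1 = c_1/‖c_1‖ = (-2, 3, -4, 3)/6.1644 = (-0.3244, 0.4867, -0.6489, 0.4867).
r_{12} = e_1·c_2 = 1.4600.
u_2 = c_2 − 1.4600·e_1 = (3.4737, -2.7105, -2.0526, 2.2895).
‖u_2‖ = 5.3729, so e_2 = (0.6465, -0.5045, -0.3820, 0.4261).
r_{13} = e_1·c_3 = 1.9467; r_{23} = e_2·c_3 = 2.6350.
u_3 = c_3 − 1.9467·e_1 − 2.6350·e_2 = (1.9280, 2.3820, 2.2698, 1.9298).
‖u_3‖ = 4.2740, so e_3 = (0.4511, 0.5573, 0.5311, 0.4515).
Qᵀb = (0.9733, 5.1329, -1.0342).
Back-substitute: x_3 = -1.0342/4.2740 = -0.2420.
x_2 = (5.1329 − 2.6350·(-0.2420))/5.3729 = 1.0740.
x_1 = (0.9733 − 1.4600·1.0740 − 1.9467·(-0.2420))/6.1644 = -0.0201.

x = (-0.0201, 1.0740, -0.2420)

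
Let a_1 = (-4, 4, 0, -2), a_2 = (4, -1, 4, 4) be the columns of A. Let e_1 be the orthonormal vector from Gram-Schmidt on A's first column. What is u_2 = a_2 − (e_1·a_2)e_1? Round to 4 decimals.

a_1 = (-4, 4, 0, -2); ‖a_1‖ = 6.0000, so e_1 = (-0.6667, 0.6667, 0.0000, -0.3333).
e_1·a_2 = (-0.6667)·4 + 0.6667·(-1) + 0.0000·4 + (-0.3333)·4 = -4.6667.
u_2 = a_2 + 4.6667·e_1 = (0.8889, 2.1111, 4.0000, 2.4444).

u_2 = (0.8889, 2.1111, 4.0000, 2.4444)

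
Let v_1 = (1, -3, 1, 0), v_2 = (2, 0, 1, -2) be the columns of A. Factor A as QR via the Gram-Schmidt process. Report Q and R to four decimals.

Q = [[0.3015, 0.6039], [-0.9045, 0.2860], [0.3015, 0.2543], [0.0000, -0.6992]], R = [[3.3166, 0.9045], [0.0000, 2.8604]]

v_1 = (1, -3, 1, 0); ‖v_1‖ = 3.3166, so e_1 = (0.3015, -0.9045, 0.3015, 0.0000).
e_1·v_2 = 0.3015·2 + (-0.9045)·0 + 0.3015·1 + 0.0000·(-2) = 0.9045.
u_2 = v_2 − 0.9045·e_1 = (1.7273, 0.8182, 0.7273, -2.0000).
‖u_2‖ = 2.8604, so e_2 = (0.6039, 0.2860, 0.2543, -0.6992).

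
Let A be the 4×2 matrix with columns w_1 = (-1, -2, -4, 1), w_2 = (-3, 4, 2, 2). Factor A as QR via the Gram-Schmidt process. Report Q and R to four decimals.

w_1 = (-1, -2, -4, 1); ‖w_1‖ = 4.6904, so e_1 = (-0.2132, -0.4264, -0.8528, 0.2132).
e_1·w_2 = (-0.2132)·(-3) + (-0.4264)·4 + (-0.8528)·2 + 0.2132·2 = -2.3452.
u_2 = w_2 + 2.3452·e_1 = (-3.5000, 3.0000, 0.0000, 2.5000).
‖u_2‖ = 5.2440, so e_2 = (-0.6674, 0.5721, 0.0000, 0.4767).

Q = [[-0.2132, -0.6674], [-0.4264, 0.5721], [-0.8528, 0.0000], [0.2132, 0.4767]], R = [[4.6904, -2.3452], [0.0000, 5.2440]]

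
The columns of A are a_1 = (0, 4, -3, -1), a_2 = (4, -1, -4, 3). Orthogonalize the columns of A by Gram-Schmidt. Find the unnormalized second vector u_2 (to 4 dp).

u_2 = (4.0000, -1.7692, -3.4231, 3.1923)

e_1 = a_1/‖a_1‖ = (0, 4, -3, -1)/5.0990 = (0.0000, 0.7845, -0.5883, -0.1961).
r_{12} = e_1·a_2 = 0.9806.
u_2 = a_2 − 0.9806·e_1 = (4.0000, -1.7692, -3.4231, 3.1923).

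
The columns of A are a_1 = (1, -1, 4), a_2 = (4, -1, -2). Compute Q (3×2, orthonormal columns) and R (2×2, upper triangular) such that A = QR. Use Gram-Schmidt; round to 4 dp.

a_1 = (1, -1, 4); ‖a_1‖ = 4.2426, so q_1 = (0.2357, -0.2357, 0.9428).
q_1·a_2 = 0.2357·4 + (-0.2357)·(-1) + 0.9428·(-2) = -0.7071.
u_2 = a_2 + 0.7071·q_1 = (4.1667, -1.1667, -1.3333).
‖u_2‖ = 4.5277, so q_2 = (0.9203, -0.2577, -0.2945).

Q = [[0.2357, 0.9203], [-0.2357, -0.2577], [0.9428, -0.2945]], R = [[4.2426, -0.7071], [0.0000, 4.5277]]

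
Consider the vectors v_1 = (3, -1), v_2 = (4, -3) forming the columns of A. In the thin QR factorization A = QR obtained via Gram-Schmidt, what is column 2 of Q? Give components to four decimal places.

q_2 = (-0.3162, -0.9487)

v_1 = (3, -1); ‖v_1‖ = 3.1623, so q_1 = (0.9487, -0.3162).
q_1·v_2 = 0.9487·4 + (-0.3162)·(-3) = 4.7434.
u_2 = v_2 − 4.7434·q_1 = (-0.5000, -1.5000).
‖u_2‖ = 1.5811, so q_2 = (-0.3162, -0.9487).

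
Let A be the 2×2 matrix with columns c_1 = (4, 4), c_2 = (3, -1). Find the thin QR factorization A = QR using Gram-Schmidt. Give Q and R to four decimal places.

c_1 = (4, 4); ‖c_1‖ = 5.6569, so q_1 = (0.7071, 0.7071).
q_1·c_2 = 0.7071·3 + 0.7071·(-1) = 1.4142.
u_2 = c_2 − 1.4142·q_1 = (2.0000, -2.0000).
‖u_2‖ = 2.8284, so q_2 = (0.7071, -0.7071).

Q = [[0.7071, 0.7071], [0.7071, -0.7071]], R = [[5.6569, 1.4142], [0.0000, 2.8284]]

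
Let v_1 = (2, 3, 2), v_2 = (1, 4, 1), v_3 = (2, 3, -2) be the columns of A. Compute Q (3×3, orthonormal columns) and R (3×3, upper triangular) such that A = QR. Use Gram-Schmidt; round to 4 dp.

v_1 = (2, 3, 2); ‖v_1‖ = 4.1231, so q_1 = (0.4851, 0.7276, 0.4851).
q_1·v_2 = 0.4851·1 + 0.7276·4 + 0.4851·1 = 3.8806.
u_2 = v_2 − 3.8806·q_1 = (-0.8824, 1.1765, -0.8824).
‖u_2‖ = 1.7150, so q_2 = (-0.5145, 0.6860, -0.5145).
q_1·v_3 = 0.4851·2 + 0.7276·3 + 0.4851·(-2) = 2.1828; q_2·v_3 = (-0.5145)·2 + 0.6860·3 + (-0.5145)·(-2) = 2.0580.
u_3 = v_3 − 2.1828·q_1 − 2.0580·q_2 = (2.0000, 0.0000, -2.0000).
‖u_3‖ = 2.8284, so q_3 = (0.7071, 0.0000, -0.7071).

Q = [[0.4851, -0.5145, 0.7071], [0.7276, 0.6860, 0.0000], [0.4851, -0.5145, -0.7071]], R = [[4.1231, 3.8806, 2.1828], [0.0000, 1.7150, 2.0580], [0.0000, 0.0000, 2.8284]]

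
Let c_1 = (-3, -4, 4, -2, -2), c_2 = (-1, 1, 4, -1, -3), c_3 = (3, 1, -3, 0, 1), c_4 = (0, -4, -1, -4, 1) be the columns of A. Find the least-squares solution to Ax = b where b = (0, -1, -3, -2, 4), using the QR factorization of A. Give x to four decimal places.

x = (-1.6716, -0.2155, -1.8399, 1.3994)

e_1 = c_1/‖c_1‖ = (-3, -4, 4, -2, -2)/7.0000 = (-0.4286, -0.5714, 0.5714, -0.2857, -0.2857).
r_{12} = e_1·c_2 = 3.2857.
u_2 = c_2 − 3.2857·e_1 = (0.4082, 2.8776, 2.1224, -0.0612, -2.0612).
‖u_2‖ = 4.1478, so e_2 = (0.0984, 0.6938, 0.5117, -0.0148, -0.4969).
r_{13} = e_1·c_3 = -3.8571; r_{23} = e_2·c_3 = -1.0431.
u_3 = c_3 + 3.8571·e_1 + 1.0431·e_2 = (1.4496, -0.4804, -0.2622, -1.1174, -0.6204).
‖u_3‖ = 2.0086, so e_3 = (0.7217, -0.2392, -0.1305, -0.5563, -0.3089).
r_{14} = e_1·c_4 = 2.5714; r_{24} = e_2·c_4 = -3.7246; r_{34} = e_3·c_4 = 3.0037.
u_4 = c_4 − 2.5714·e_1 + 3.7246·e_2 − 3.0037·e_3 = (-0.6992, 0.7718, -0.1714, -1.6492, 0.8115).
‖u_4‖ = 2.1196, so e_4 = (-0.3299, 0.3641, -0.0809, -0.7781, 0.3829).
Qᵀb = (-1.7143, -4.1871, 0.5079, 2.9662).
Back-substitute: x_4 = 2.9662/2.1196 = 1.3994.
x_3 = (0.5079 − 3.0037·1.3994)/2.0086 = -1.8399.
x_2 = (-4.1871 + 1.0431·(-1.8399) + 3.7246·1.3994)/4.1478 = -0.2155.
x_1 = (-1.7143 − 3.2857·(-0.2155) + 3.8571·(-1.8399) − 2.5714·1.3994)/7.0000 = -1.6716.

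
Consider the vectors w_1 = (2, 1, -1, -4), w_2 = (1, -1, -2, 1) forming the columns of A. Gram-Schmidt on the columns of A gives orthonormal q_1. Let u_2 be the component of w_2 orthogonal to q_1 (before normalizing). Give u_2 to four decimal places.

q_1 = w_1/‖w_1‖ = (2, 1, -1, -4)/4.6904 = (0.4264, 0.2132, -0.2132, -0.8528).
r_{12} = q_1·w_2 = -0.2132.
u_2 = w_2 + 0.2132·q_1 = (1.0909, -0.9545, -2.0455, 0.8182).

u_2 = (1.0909, -0.9545, -2.0455, 0.8182)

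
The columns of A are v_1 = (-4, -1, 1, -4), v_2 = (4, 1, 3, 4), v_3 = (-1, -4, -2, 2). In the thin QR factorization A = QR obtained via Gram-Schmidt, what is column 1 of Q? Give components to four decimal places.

v_1 = (-4, -1, 1, -4); ‖v_1‖ = 5.8310, so e_1 = (-0.6860, -0.1715, 0.1715, -0.6860).

e_1 = (-0.6860, -0.1715, 0.1715, -0.6860)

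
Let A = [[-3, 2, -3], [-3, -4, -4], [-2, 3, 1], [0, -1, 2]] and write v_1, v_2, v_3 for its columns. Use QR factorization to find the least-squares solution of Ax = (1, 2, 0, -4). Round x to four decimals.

q_1 = v_1/‖v_1‖ = (-3, -3, -2, 0)/4.6904 = (-0.6396, -0.6396, -0.4264, 0.0000).
r_{12} = q_1·v_2 = 0.0000.
u_2 = v_2 − 0.0000·q_1 = (2.0000, -4.0000, 3.0000, -1.0000).
‖u_2‖ = 5.4772, so q_2 = (0.3651, -0.7303, 0.5477, -0.1826).
r_{13} = q_1·v_3 = 4.0508; r_{23} = q_2·v_3 = 2.0083.
u_3 = v_3 − 4.0508·q_1 − 2.0083·q_2 = (-1.1424, 0.0576, 1.6273, 2.3667).
‖u_3‖ = 3.0915, so q_3 = (-0.3695, 0.0186, 0.5264, 0.7655).
Qᵀb = (-1.9188, -0.3651, -3.3944).
Back-substitute: x_3 = -3.3944/3.0915 = -1.0980.
x_2 = (-0.3651 − 2.0083·(-1.0980))/5.4772 = 0.3359.
x_1 = (-1.9188 − 0.0000·0.3359 − 4.0508·(-1.0980))/4.6904 = 0.5392.

x = (0.5392, 0.3359, -1.0980)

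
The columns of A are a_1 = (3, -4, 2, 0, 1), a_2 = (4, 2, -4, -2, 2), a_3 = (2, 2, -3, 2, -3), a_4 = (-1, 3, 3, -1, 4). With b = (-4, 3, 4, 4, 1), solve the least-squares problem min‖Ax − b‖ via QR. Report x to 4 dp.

a_1 = (3, -4, 2, 0, 1); ‖a_1‖ = 5.4772, so e_1 = (0.5477, -0.7303, 0.3651, 0.0000, 0.1826).
e_1·a_2 = 0.5477·4 + (-0.7303)·2 + 0.3651·(-4) + 0.0000·(-2) + 0.1826·2 = -0.3651.
u_2 = a_2 + 0.3651·e_1 = (4.2000, 1.7333, -3.8667, -2.0000, 2.0667).
‖u_2‖ = 6.6232, so e_2 = (0.6341, 0.2617, -0.5838, -0.3020, 0.3120).
e_1·a_3 = 0.5477·2 + (-0.7303)·2 + 0.3651·(-3) + 0.0000·2 + 0.1826·(-3) = -2.0083; e_2·a_3 = 0.6341·2 + 0.2617·2 + (-0.5838)·(-3) + (-0.3020)·2 + 0.3120·(-3) = 2.0031.
u_3 = a_3 + 2.0083·e_1 − 2.0031·e_2 = (1.8298, 0.0091, -1.0973, 2.6049, -3.2584).
‖u_3‖ = 4.6856, so e_3 = (0.3905, 0.0019, -0.2342, 0.5559, -0.6954).
e_1·a_4 = 0.5477·(-1) + (-0.7303)·3 + 0.3651·3 + 0.0000·(-1) + 0.1826·4 = -0.9129; e_2·a_4 = 0.6341·(-1) + 0.2617·3 + (-0.5838)·3 + (-0.3020)·(-1) + 0.3120·4 = -0.0503; e_3·a_4 = 0.3905·(-1) + 0.0019·3 + (-0.2342)·3 + 0.5559·(-1) + (-0.6954)·4 = -4.4248.
u_4 = a_4 + 0.9129·e_1 + 0.0503·e_2 + 4.4248·e_3 = (1.2599, 2.3551, 2.2678, 1.4447, 1.1054).
‖u_4‖ = 3.9478, so e_4 = (0.3191, 0.5966, 0.5744, 0.3659, 0.2800).
Qᵀb = (-2.7386, -4.9825, -0.9646, 4.5546).
Back-substitute: x_4 = 4.5546/3.9478 = 1.1537.
x_3 = (-0.9646 + 4.4248·1.1537)/4.6856 = 0.8836.
x_2 = (-4.9825 − 2.0031·0.8836 + 0.0503·1.1537)/6.6232 = -1.0107.
x_1 = (-2.7386 + 0.3651·(-1.0107) + 2.0083·0.8836 + 0.9129·1.1537)/5.4772 = -0.0511.

x = (-0.0511, -1.0107, 0.8836, 1.1537)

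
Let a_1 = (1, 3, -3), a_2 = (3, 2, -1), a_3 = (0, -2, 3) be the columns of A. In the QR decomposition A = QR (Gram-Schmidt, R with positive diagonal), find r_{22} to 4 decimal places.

r_{22} = 2.5340

a_1 = (1, 3, -3); ‖a_1‖ = 4.3589, so q_1 = (0.2294, 0.6882, -0.6882).
q_1·a_2 = 0.2294·3 + 0.6882·2 + (-0.6882)·(-1) = 2.7530.
u_2 = a_2 − 2.7530·q_1 = (2.3684, 0.1053, 0.8947).
r_{22} = ‖u_2‖ = 2.5340.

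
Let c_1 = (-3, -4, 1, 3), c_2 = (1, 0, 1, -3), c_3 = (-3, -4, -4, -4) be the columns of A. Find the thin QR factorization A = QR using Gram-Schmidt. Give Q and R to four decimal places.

e_1 = c_1/‖c_1‖ = (-3, -4, 1, 3)/5.9161 = (-0.5071, -0.6761, 0.1690, 0.5071).
r_{12} = e_1·c_2 = -1.8593.
u_2 = c_2 + 1.8593·e_1 = (0.0571, -1.2571, 1.3143, -2.0571).
‖u_2‖ = 2.7464, so e_2 = (0.0208, -0.4577, 0.4785, -0.7490).
r_{13} = e_1·c_3 = 1.5213; r_{23} = e_2·c_3 = 2.8505.
u_3 = c_3 − 1.5213·e_1 − 2.8505·e_2 = (-2.2879, -1.6667, -5.6212, -2.6364).
‖u_3‖ = 6.8235, so e_3 = (-0.3353, -0.2443, -0.8238, -0.3864).

Q = [[-0.5071, 0.0208, -0.3353], [-0.6761, -0.4577, -0.2443], [0.1690, 0.4785, -0.8238], [0.5071, -0.7490, -0.3864]], R = [[5.9161, -1.8593, 1.5213], [0.0000, 2.7464, 2.8505], [0.0000, 0.0000, 6.8235]]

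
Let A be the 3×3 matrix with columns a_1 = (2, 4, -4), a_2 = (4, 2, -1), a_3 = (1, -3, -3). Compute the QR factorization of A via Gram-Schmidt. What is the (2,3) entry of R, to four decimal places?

a_1 = (2, 4, -4); ‖a_1‖ = 6.0000, so q_1 = (0.3333, 0.6667, -0.6667).
q_1·a_2 = 0.3333·4 + 0.6667·2 + (-0.6667)·(-1) = 3.3333.
u_2 = a_2 − 3.3333·q_1 = (2.8889, -0.2222, 1.2222).
‖u_2‖ = 3.1447, so q_2 = (0.9187, -0.0707, 0.3887).
r_{23} = q_2·a_3 = -0.0353.

r_{23} = -0.0353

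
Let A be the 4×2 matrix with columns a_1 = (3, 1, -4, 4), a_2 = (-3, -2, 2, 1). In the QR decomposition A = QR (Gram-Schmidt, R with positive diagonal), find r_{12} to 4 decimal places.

r_{12} = -2.3146

a_1 = (3, 1, -4, 4); ‖a_1‖ = 6.4807, so q_1 = (0.4629, 0.1543, -0.6172, 0.6172).
r_{12} = q_1·a_2 = -2.3146.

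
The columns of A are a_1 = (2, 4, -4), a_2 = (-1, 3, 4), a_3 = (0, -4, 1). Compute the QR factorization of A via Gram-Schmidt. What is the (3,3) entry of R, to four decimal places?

a_1 = (2, 4, -4); ‖a_1‖ = 6.0000, so q_1 = (0.3333, 0.6667, -0.6667).
q_1·a_2 = 0.3333·(-1) + 0.6667·3 + (-0.6667)·4 = -1.0000.
u_2 = a_2 + 1.0000·q_1 = (-0.6667, 3.6667, 3.3333).
‖u_2‖ = 5.0000, so q_2 = (-0.1333, 0.7333, 0.6667).
q_1·a_3 = 0.3333·0 + 0.6667·(-4) + (-0.6667)·1 = -3.3333; q_2·a_3 = (-0.1333)·0 + 0.7333·(-4) + 0.6667·1 = -2.2667.
u_3 = a_3 + 3.3333·q_1 + 2.2667·q_2 = (0.8089, -0.1156, 0.2889).
r_{33} = ‖u_3‖ = 0.8667.

r_{33} = 0.8667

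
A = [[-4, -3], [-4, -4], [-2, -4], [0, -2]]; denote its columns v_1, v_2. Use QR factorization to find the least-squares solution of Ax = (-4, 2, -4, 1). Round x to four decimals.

x = (0.2222, 0.2222)

e_1 = v_1/‖v_1‖ = (-4, -4, -2, 0)/6.0000 = (-0.6667, -0.6667, -0.3333, 0.0000).
r_{12} = e_1·v_2 = 6.0000.
u_2 = v_2 − 6.0000·e_1 = (1.0000, 0.0000, -2.0000, -2.0000).
‖u_2‖ = 3.0000, so e_2 = (0.3333, 0.0000, -0.6667, -0.6667).
Qᵀb = (2.6667, 0.6667).
Back-substitute: x_2 = 0.6667/3.0000 = 0.2222.
x_1 = (2.6667 − 6.0000·0.2222)/6.0000 = 0.2222.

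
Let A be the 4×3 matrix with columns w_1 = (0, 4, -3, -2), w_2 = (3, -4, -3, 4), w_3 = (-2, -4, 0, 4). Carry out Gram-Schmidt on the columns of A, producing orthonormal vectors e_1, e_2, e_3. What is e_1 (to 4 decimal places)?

w_1 = (0, 4, -3, -2); ‖w_1‖ = 5.3852, so e_1 = (0.0000, 0.7428, -0.5571, -0.3714).

e_1 = (0.0000, 0.7428, -0.5571, -0.3714)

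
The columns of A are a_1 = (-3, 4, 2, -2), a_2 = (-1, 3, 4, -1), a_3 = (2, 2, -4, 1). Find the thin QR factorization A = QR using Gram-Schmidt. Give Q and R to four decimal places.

Q = [[-0.5222, 0.4483, 0.5730], [0.6963, -0.0107, 0.7121], [0.3482, 0.8752, -0.3329], [-0.3482, 0.1814, 0.2319]], R = [[5.7446, 4.3519, -1.3926], [0.0000, 2.8391, -2.4442], [0.0000, 0.0000, 4.1336]]

a_1 = (-3, 4, 2, -2); ‖a_1‖ = 5.7446, so q_1 = (-0.5222, 0.6963, 0.3482, -0.3482).
q_1·a_2 = (-0.5222)·(-1) + 0.6963·3 + 0.3482·4 + (-0.3482)·(-1) = 4.3519.
u_2 = a_2 − 4.3519·q_1 = (1.2727, -0.0303, 2.4848, 0.5152).
‖u_2‖ = 2.8391, so q_2 = (0.4483, -0.0107, 0.8752, 0.1814).
q_1·a_3 = (-0.5222)·2 + 0.6963·2 + 0.3482·(-4) + (-0.3482)·1 = -1.3926; q_2·a_3 = 0.4483·2 + (-0.0107)·2 + 0.8752·(-4) + 0.1814·1 = -2.4442.
u_3 = a_3 + 1.3926·q_1 + 2.4442·q_2 = (2.3684, 2.9436, -1.3759, 0.9586).
‖u_3‖ = 4.1336, so q_3 = (0.5730, 0.7121, -0.3329, 0.2319).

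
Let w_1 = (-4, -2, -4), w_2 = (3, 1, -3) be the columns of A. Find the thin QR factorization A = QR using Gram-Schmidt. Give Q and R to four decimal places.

q_1 = w_1/‖w_1‖ = (-4, -2, -4)/6.0000 = (-0.6667, -0.3333, -0.6667).
r_{12} = q_1·w_2 = -0.3333.
u_2 = w_2 + 0.3333·q_1 = (2.7778, 0.8889, -3.2222).
‖u_2‖ = 4.3461, so q_2 = (0.6391, 0.2045, -0.7414).

Q = [[-0.6667, 0.6391], [-0.3333, 0.2045], [-0.6667, -0.7414]], R = [[6.0000, -0.3333], [0.0000, 4.3461]]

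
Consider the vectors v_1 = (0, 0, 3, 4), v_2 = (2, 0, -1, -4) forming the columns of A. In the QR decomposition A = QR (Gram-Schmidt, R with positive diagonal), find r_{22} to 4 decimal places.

r_{22} = 2.5612

e_1 = v_1/‖v_1‖ = (0, 0, 3, 4)/5.0000 = (0.0000, 0.0000, 0.6000, 0.8000).
r_{12} = e_1·v_2 = -3.8000.
u_2 = v_2 + 3.8000·e_1 = (2.0000, 0.0000, 1.2800, -0.9600).
r_{22} = ‖u_2‖ = 2.5612.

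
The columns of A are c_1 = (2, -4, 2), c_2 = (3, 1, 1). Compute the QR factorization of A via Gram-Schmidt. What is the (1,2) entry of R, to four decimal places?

r_{12} = 0.8165

c_1 = (2, -4, 2); ‖c_1‖ = 4.8990, so e_1 = (0.4082, -0.8165, 0.4082).
r_{12} = e_1·c_2 = 0.8165.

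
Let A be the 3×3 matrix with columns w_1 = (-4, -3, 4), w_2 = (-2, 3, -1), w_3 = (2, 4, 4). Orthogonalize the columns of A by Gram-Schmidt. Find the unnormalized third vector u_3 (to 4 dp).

w_1 = (-4, -3, 4); ‖w_1‖ = 6.4031, so e_1 = (-0.6247, -0.4685, 0.6247).
e_1·w_2 = (-0.6247)·(-2) + (-0.4685)·3 + 0.6247·(-1) = -0.7809.
u_2 = w_2 + 0.7809·e_1 = (-2.4878, 2.6341, -0.5122).
‖u_2‖ = 3.6593, so e_2 = (-0.6799, 0.7199, -0.1400).
e_1·w_3 = (-0.6247)·2 + (-0.4685)·4 + 0.6247·4 = -0.6247; e_2·w_3 = (-0.6799)·2 + 0.7199·4 + (-0.1400)·4 = 0.9598.
u_3 = w_3 + 0.6247·e_1 − 0.9598·e_2 = (2.2623, 3.0164, 4.5246).

u_3 = (2.2623, 3.0164, 4.5246)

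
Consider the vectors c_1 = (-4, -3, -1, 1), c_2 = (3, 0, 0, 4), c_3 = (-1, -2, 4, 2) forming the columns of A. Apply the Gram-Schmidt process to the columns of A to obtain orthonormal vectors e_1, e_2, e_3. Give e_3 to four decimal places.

e_3 = (-0.0902, -0.1827, 0.9767, 0.0677)

e_1 = c_1/‖c_1‖ = (-4, -3, -1, 1)/5.1962 = (-0.7698, -0.5774, -0.1925, 0.1925).
r_{12} = e_1·c_2 = -1.5396.
u_2 = c_2 + 1.5396·e_1 = (1.8148, -0.8889, -0.2963, 4.2963).
‖u_2‖ = 4.7571, so e_2 = (0.3815, -0.1869, -0.0623, 0.9031).
r_{13} = e_1·c_3 = 1.5396; r_{23} = e_2·c_3 = 1.5494.
u_3 = c_3 − 1.5396·e_1 − 1.5494·e_2 = (-0.4059, -0.8216, 4.3928, 0.3044).
‖u_3‖ = 4.4977, so e_3 = (-0.0902, -0.1827, 0.9767, 0.0677).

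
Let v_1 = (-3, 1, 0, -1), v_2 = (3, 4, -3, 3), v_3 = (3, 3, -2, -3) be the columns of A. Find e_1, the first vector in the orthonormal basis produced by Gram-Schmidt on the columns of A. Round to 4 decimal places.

e_1 = (-0.9045, 0.3015, 0.0000, -0.3015)

e_1 = v_1/‖v_1‖ = (-3, 1, 0, -1)/3.3166 = (-0.9045, 0.3015, 0.0000, -0.3015).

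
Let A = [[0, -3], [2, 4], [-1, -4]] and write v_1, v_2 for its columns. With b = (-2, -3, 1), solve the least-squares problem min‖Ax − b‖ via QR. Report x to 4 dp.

v_1 = (0, 2, -1); ‖v_1‖ = 2.2361, so q_1 = (0.0000, 0.8944, -0.4472).
q_1·v_2 = 0.0000·(-3) + 0.8944·4 + (-0.4472)·(-4) = 5.3666.
u_2 = v_2 − 5.3666·q_1 = (-3.0000, -0.8000, -1.6000).
‖u_2‖ = 3.4928, so q_2 = (-0.8589, -0.2290, -0.4581).
Qᵀb = (-3.1305, 1.9468).
Back-substitute: x_2 = 1.9468/3.4928 = 0.5574.
x_1 = (-3.1305 − 5.3666·0.5574)/2.2361 = -2.7377.

x = (-2.7377, 0.5574)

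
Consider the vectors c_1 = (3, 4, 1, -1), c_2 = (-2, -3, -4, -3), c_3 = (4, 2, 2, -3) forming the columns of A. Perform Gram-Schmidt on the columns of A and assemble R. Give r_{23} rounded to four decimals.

q_1 = c_1/‖c_1‖ = (3, 4, 1, -1)/5.1962 = (0.5774, 0.7698, 0.1925, -0.1925).
r_{12} = q_1·c_2 = -3.6566.
u_2 = c_2 + 3.6566·q_1 = (0.1111, -0.1852, -3.2963, -3.7037).
‖u_2‖ = 4.9628, so q_2 = (0.0224, -0.0373, -0.6642, -0.7463).
r_{23} = q_2·c_3 = 0.9254.

r_{23} = 0.9254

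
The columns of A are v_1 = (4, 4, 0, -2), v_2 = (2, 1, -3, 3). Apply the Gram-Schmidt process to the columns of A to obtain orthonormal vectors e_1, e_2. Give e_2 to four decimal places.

e_2 = (0.2843, 0.0711, -0.6396, 0.7107)

e_1 = v_1/‖v_1‖ = (4, 4, 0, -2)/6.0000 = (0.6667, 0.6667, 0.0000, -0.3333).
r_{12} = e_1·v_2 = 1.0000.
u_2 = v_2 − 1.0000·e_1 = (1.3333, 0.3333, -3.0000, 3.3333).
‖u_2‖ = 4.6904, so e_2 = (0.2843, 0.0711, -0.6396, 0.7107).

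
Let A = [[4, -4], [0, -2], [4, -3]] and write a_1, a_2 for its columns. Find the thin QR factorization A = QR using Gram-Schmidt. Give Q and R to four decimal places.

a_1 = (4, 0, 4); ‖a_1‖ = 5.6569, so e_1 = (0.7071, 0.0000, 0.7071).
e_1·a_2 = 0.7071·(-4) + 0.0000·(-2) + 0.7071·(-3) = -4.9497.
u_2 = a_2 + 4.9497·e_1 = (-0.5000, -2.0000, 0.5000).
‖u_2‖ = 2.1213, so e_2 = (-0.2357, -0.9428, 0.2357).

Q = [[0.7071, -0.2357], [0.0000, -0.9428], [0.7071, 0.2357]], R = [[5.6569, -4.9497], [0.0000, 2.1213]]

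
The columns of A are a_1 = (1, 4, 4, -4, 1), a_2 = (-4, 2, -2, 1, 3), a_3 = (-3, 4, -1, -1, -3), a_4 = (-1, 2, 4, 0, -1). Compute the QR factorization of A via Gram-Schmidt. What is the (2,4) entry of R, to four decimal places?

a_1 = (1, 4, 4, -4, 1); ‖a_1‖ = 7.0711, so e_1 = (0.1414, 0.5657, 0.5657, -0.5657, 0.1414).
e_1·a_2 = 0.1414·(-4) + 0.5657·2 + 0.5657·(-2) + (-0.5657)·1 + 0.1414·3 = -0.7071.
u_2 = a_2 + 0.7071·e_1 = (-3.9000, 2.4000, -1.6000, 0.6000, 3.1000).
‖u_2‖ = 5.7879, so e_2 = (-0.6738, 0.4147, -0.2764, 0.1037, 0.5356).
r_{24} = e_2·a_4 = -0.1382.

r_{24} = -0.1382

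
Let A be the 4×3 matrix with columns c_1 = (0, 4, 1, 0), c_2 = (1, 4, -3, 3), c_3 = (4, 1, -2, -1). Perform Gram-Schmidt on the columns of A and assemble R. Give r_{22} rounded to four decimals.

r_{22} = 5.0059

c_1 = (0, 4, 1, 0); ‖c_1‖ = 4.1231, so q_1 = (0.0000, 0.9701, 0.2425, 0.0000).
q_1·c_2 = 0.0000·1 + 0.9701·4 + 0.2425·(-3) + 0.0000·3 = 3.1530.
u_2 = c_2 − 3.1530·q_1 = (1.0000, 0.9412, -3.7647, 3.0000).
r_{22} = ‖u_2‖ = 5.0059.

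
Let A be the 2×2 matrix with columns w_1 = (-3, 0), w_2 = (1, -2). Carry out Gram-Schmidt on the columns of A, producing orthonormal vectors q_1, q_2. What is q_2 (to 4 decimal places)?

w_1 = (-3, 0); ‖w_1‖ = 3.0000, so q_1 = (-1.0000, 0.0000).
q_1·w_2 = (-1.0000)·1 + 0.0000·(-2) = -1.0000.
u_2 = w_2 + 1.0000·q_1 = (0.0000, -2.0000).
‖u_2‖ = 2.0000, so q_2 = (0.0000, -1.0000).

q_2 = (0.0000, -1.0000)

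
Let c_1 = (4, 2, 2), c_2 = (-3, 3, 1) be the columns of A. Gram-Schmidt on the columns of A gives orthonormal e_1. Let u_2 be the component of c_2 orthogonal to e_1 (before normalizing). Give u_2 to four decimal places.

u_2 = (-2.3333, 3.3333, 1.3333)

c_1 = (4, 2, 2); ‖c_1‖ = 4.8990, so e_1 = (0.8165, 0.4082, 0.4082).
e_1·c_2 = 0.8165·(-3) + 0.4082·3 + 0.4082·1 = -0.8165.
u_2 = c_2 + 0.8165·e_1 = (-2.3333, 3.3333, 1.3333).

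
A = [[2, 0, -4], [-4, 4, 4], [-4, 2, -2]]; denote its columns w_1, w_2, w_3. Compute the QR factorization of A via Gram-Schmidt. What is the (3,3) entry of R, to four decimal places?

r_{33} = 5.3333

w_1 = (2, -4, -4); ‖w_1‖ = 6.0000, so e_1 = (0.3333, -0.6667, -0.6667).
e_1·w_2 = 0.3333·0 + (-0.6667)·4 + (-0.6667)·2 = -4.0000.
u_2 = w_2 + 4.0000·e_1 = (1.3333, 1.3333, -0.6667).
‖u_2‖ = 2.0000, so e_2 = (0.6667, 0.6667, -0.3333).
e_1·w_3 = 0.3333·(-4) + (-0.6667)·4 + (-0.6667)·(-2) = -2.6667; e_2·w_3 = 0.6667·(-4) + 0.6667·4 + (-0.3333)·(-2) = 0.6667.
u_3 = w_3 + 2.6667·e_1 − 0.6667·e_2 = (-3.5556, 1.7778, -3.5556).
r_{33} = ‖u_3‖ = 5.3333.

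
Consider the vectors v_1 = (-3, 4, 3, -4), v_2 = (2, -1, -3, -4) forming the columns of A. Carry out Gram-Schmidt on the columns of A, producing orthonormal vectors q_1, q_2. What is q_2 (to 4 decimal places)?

q_2 = (0.3333, -0.1392, -0.5164, -0.7764)

v_1 = (-3, 4, 3, -4); ‖v_1‖ = 7.0711, so q_1 = (-0.4243, 0.5657, 0.4243, -0.5657).
q_1·v_2 = (-0.4243)·2 + 0.5657·(-1) + 0.4243·(-3) + (-0.5657)·(-4) = -0.4243.
u_2 = v_2 + 0.4243·q_1 = (1.8200, -0.7600, -2.8200, -4.2400).
‖u_2‖ = 5.4608, so q_2 = (0.3333, -0.1392, -0.5164, -0.7764).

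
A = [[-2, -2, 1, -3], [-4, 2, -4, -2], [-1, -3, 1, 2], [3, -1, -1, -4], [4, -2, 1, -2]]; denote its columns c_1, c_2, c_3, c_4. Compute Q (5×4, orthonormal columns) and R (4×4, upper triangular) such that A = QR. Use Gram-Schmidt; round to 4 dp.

c_1 = (-2, -4, -1, 3, 4); ‖c_1‖ = 6.7823, so q_1 = (-0.2949, -0.5898, -0.1474, 0.4423, 0.5898).
q_1·c_2 = (-0.2949)·(-2) + (-0.5898)·2 + (-0.1474)·(-3) + 0.4423·(-1) + 0.5898·(-2) = -1.7693.
u_2 = c_2 + 1.7693·q_1 = (-2.5217, 0.9565, -3.2609, -0.2174, -0.9565).
‖u_2‖ = 4.3439, so q_2 = (-0.5805, 0.2202, -0.7507, -0.0500, -0.2202).
q_1·c_3 = (-0.2949)·1 + (-0.5898)·(-4) + (-0.1474)·1 + 0.4423·(-1) + 0.5898·1 = 2.0642; q_2·c_3 = (-0.5805)·1 + 0.2202·(-4) + (-0.7507)·1 + (-0.0500)·(-1) + (-0.2202)·1 = -2.3821.
u_3 = c_3 − 2.0642·q_1 + 2.3821·q_2 = (0.2258, -2.2581, -0.4839, -2.0323, -0.7419).
‖u_3‖ = 3.1725, so q_3 = (0.0712, -0.7118, -0.1525, -0.6406, -0.2339).
q_1·c_4 = (-0.2949)·(-3) + (-0.5898)·(-2) + (-0.1474)·2 + 0.4423·(-4) + 0.5898·(-2) = -1.1795; q_2·c_4 = (-0.5805)·(-3) + 0.2202·(-2) + (-0.7507)·2 + (-0.0500)·(-4) + (-0.2202)·(-2) = 0.4404; q_3·c_4 = 0.0712·(-3) + (-0.7118)·(-2) + (-0.1525)·2 + (-0.6406)·(-4) + (-0.2339)·(-2) = 3.9351.
u_4 = c_4 + 1.1795·q_1 − 0.4404·q_2 − 3.9351·q_3 = (-3.3723, 0.0082, 2.7569, -0.9354, -0.2871).
‖u_4‖ = 4.4643, so q_4 = (-0.7554, 0.0018, 0.6175, -0.2095, -0.0643).

Q = [[-0.2949, -0.5805, 0.0712, -0.7554], [-0.5898, 0.2202, -0.7118, 0.0018], [-0.1474, -0.7507, -0.1525, 0.6175], [0.4423, -0.0500, -0.6406, -0.2095], [0.5898, -0.2202, -0.2339, -0.0643]], R = [[6.7823, -1.7693, 2.0642, -1.1795], [0.0000, 4.3439, -2.3821, 0.4404], [0.0000, 0.0000, 3.1725, 3.9351], [0.0000, 0.0000, 0.0000, 4.4643]]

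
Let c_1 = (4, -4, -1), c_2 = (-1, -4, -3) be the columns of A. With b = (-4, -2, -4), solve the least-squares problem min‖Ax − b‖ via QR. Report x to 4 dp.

c_1 = (4, -4, -1); ‖c_1‖ = 5.7446, so e_1 = (0.6963, -0.6963, -0.1741).
e_1·c_2 = 0.6963·(-1) + (-0.6963)·(-4) + (-0.1741)·(-3) = 2.6112.
u_2 = c_2 − 2.6112·e_1 = (-2.8182, -2.1818, -2.5455).
‖u_2‖ = 4.3797, so e_2 = (-0.6435, -0.4982, -0.5812).
Qᵀb = (-0.6963, 5.8950).
Back-substitute: x_2 = 5.8950/4.3797 = 1.3460.
x_1 = (-0.6963 − 2.6112·1.3460)/5.7446 = -0.7330.

x = (-0.7330, 1.3460)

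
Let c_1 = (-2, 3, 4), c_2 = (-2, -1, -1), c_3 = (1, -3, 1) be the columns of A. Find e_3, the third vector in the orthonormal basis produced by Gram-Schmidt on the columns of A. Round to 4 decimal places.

e_1 = c_1/‖c_1‖ = (-2, 3, 4)/5.3852 = (-0.3714, 0.5571, 0.7428).
r_{12} = e_1·c_2 = -0.5571.
u_2 = c_2 + 0.5571·e_1 = (-2.2069, -0.6897, -0.5862).
‖u_2‖ = 2.3853, so e_2 = (-0.9252, -0.2891, -0.2458).
r_{13} = e_1·c_3 = -1.2999; r_{23} = e_2·c_3 = -0.3036.
u_3 = c_3 + 1.2999·e_1 + 0.3036·e_2 = (0.2364, -2.3636, 1.8909).
‖u_3‖ = 3.0361, so e_3 = (0.0778, -0.7785, 0.6228).

e_3 = (0.0778, -0.7785, 0.6228)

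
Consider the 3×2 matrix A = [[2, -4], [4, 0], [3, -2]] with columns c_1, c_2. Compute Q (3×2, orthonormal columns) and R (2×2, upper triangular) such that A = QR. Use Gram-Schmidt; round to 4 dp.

c_1 = (2, 4, 3); ‖c_1‖ = 5.3852, so e_1 = (0.3714, 0.7428, 0.5571).
e_1·c_2 = 0.3714·(-4) + 0.7428·0 + 0.5571·(-2) = -2.5997.
u_2 = c_2 + 2.5997·e_1 = (-3.0345, 1.9310, -0.5517).
‖u_2‖ = 3.6389, so e_2 = (-0.8339, 0.5307, -0.1516).

Q = [[0.3714, -0.8339], [0.7428, 0.5307], [0.5571, -0.1516]], R = [[5.3852, -2.5997], [0.0000, 3.6389]]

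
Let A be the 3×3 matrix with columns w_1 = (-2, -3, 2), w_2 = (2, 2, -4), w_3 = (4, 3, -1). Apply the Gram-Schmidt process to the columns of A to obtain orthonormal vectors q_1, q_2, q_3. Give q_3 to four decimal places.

w_1 = (-2, -3, 2); ‖w_1‖ = 4.1231, so q_1 = (-0.4851, -0.7276, 0.4851).
q_1·w_2 = (-0.4851)·2 + (-0.7276)·2 + 0.4851·(-4) = -4.3656.
u_2 = w_2 + 4.3656·q_1 = (-0.1176, -1.1765, -1.8824).
‖u_2‖ = 2.2229, so q_2 = (-0.0529, -0.5293, -0.8468).
q_1·w_3 = (-0.4851)·4 + (-0.7276)·3 + 0.4851·(-1) = -4.6082; q_2·w_3 = (-0.0529)·4 + (-0.5293)·3 + (-0.8468)·(-1) = -0.9527.
u_3 = w_3 + 4.6082·q_1 + 0.9527·q_2 = (1.7143, -0.8571, 0.4286).
‖u_3‖ = 1.9640, so q_3 = (0.8729, -0.4364, 0.2182).

q_3 = (0.8729, -0.4364, 0.2182)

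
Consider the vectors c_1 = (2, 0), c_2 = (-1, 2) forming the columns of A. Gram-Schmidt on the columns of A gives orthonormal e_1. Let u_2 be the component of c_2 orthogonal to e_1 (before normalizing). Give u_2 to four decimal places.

u_2 = (0.0000, 2.0000)

c_1 = (2, 0); ‖c_1‖ = 2.0000, so e_1 = (1.0000, 0.0000).
e_1·c_2 = 1.0000·(-1) + 0.0000·2 = -1.0000.
u_2 = c_2 + 1.0000·e_1 = (0.0000, 2.0000).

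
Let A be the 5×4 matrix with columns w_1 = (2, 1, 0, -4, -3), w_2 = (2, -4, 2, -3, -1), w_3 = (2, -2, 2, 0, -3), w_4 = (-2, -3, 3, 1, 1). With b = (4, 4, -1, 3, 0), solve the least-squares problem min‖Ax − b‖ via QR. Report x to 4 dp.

w_1 = (2, 1, 0, -4, -3); ‖w_1‖ = 5.4772, so e_1 = (0.3651, 0.1826, 0.0000, -0.7303, -0.5477).
e_1·w_2 = 0.3651·2 + 0.1826·(-4) + 0.0000·2 + (-0.7303)·(-3) + (-0.5477)·(-1) = 2.7386.
u_2 = w_2 − 2.7386·e_1 = (1.0000, -4.5000, 2.0000, -1.0000, 0.5000).
‖u_2‖ = 5.1478, so e_2 = (0.1943, -0.8742, 0.3885, -0.1943, 0.0971).
e_1·w_3 = 0.3651·2 + 0.1826·(-2) + 0.0000·2 + (-0.7303)·0 + (-0.5477)·(-3) = 2.0083; e_2·w_3 = 0.1943·2 + (-0.8742)·(-2) + 0.3885·2 + (-0.1943)·0 + 0.0971·(-3) = 2.6225.
u_3 = w_3 − 2.0083·e_1 − 2.6225·e_2 = (0.7572, -0.0742, 0.9811, 1.9761, -2.1547).
‖u_3‖ = 3.1764, so e_3 = (0.2384, -0.0234, 0.3089, 0.6221, -0.6784).
e_1·w_4 = 0.3651·(-2) + 0.1826·(-3) + 0.0000·3 + (-0.7303)·1 + (-0.5477)·1 = -2.5560; e_2·w_4 = 0.1943·(-2) + (-0.8742)·(-3) + 0.3885·3 + (-0.1943)·1 + 0.0971·1 = 3.3024; e_3·w_4 = 0.2384·(-2) + (-0.0234)·(-3) + 0.3089·3 + 0.6221·1 + (-0.6784)·1 = 0.4637.
u_4 = w_4 + 2.5560·e_1 − 3.3024·e_2 − 0.4637·e_3 = (-1.8187, 0.3643, 1.5737, -0.5137, -0.4062).
‖u_4‖ = 2.5191, so e_4 = (-0.7220, 0.1446, 0.6247, -0.2039, -0.1612).
Qᵀb = (0.0000, -3.6909, 2.4176, -3.5459).
Back-substitute: x_4 = -3.5459/2.5191 = -1.4076.
x_3 = (2.4176 − 0.4637·(-1.4076))/3.1764 = 0.9666.
x_2 = (-3.6909 − 2.6225·0.9666 − 3.3024·(-1.4076))/5.1478 = -0.3064.
x_1 = (0.0000 − 2.7386·(-0.3064) − 2.0083·0.9666 + 2.5560·(-1.4076))/5.4772 = -0.8581.

x = (-0.8581, -0.3064, 0.9666, -1.4076)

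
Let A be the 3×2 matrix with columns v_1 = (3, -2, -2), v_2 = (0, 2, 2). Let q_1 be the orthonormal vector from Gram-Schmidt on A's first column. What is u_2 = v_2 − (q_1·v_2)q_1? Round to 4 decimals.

u_2 = (1.4118, 1.0588, 1.0588)

v_1 = (3, -2, -2); ‖v_1‖ = 4.1231, so q_1 = (0.7276, -0.4851, -0.4851).
q_1·v_2 = 0.7276·0 + (-0.4851)·2 + (-0.4851)·2 = -1.9403.
u_2 = v_2 + 1.9403·q_1 = (1.4118, 1.0588, 1.0588).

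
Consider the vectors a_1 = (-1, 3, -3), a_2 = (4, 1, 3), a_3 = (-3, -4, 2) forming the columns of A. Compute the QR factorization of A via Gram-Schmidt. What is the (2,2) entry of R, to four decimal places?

r_{22} = 4.5538

a_1 = (-1, 3, -3); ‖a_1‖ = 4.3589, so e_1 = (-0.2294, 0.6882, -0.6882).
e_1·a_2 = (-0.2294)·4 + 0.6882·1 + (-0.6882)·3 = -2.2942.
u_2 = a_2 + 2.2942·e_1 = (3.4737, 2.5789, 1.4211).
r_{22} = ‖u_2‖ = 4.5538.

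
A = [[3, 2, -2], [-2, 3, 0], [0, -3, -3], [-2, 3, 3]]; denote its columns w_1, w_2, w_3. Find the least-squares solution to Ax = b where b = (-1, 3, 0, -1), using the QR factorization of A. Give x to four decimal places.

x = (-0.7634, 0.2664, -0.6314)

w_1 = (3, -2, 0, -2); ‖w_1‖ = 4.1231, so q_1 = (0.7276, -0.4851, 0.0000, -0.4851).
q_1·w_2 = 0.7276·2 + (-0.4851)·3 + 0.0000·(-3) + (-0.4851)·3 = -1.4552.
u_2 = w_2 + 1.4552·q_1 = (3.0588, 2.2941, -3.0000, 2.2941).
‖u_2‖ = 5.3742, so q_2 = (0.5692, 0.4269, -0.5582, 0.4269).
q_1·w_3 = 0.7276·(-2) + (-0.4851)·0 + 0.0000·(-3) + (-0.4851)·3 = -2.9104; q_2·w_3 = 0.5692·(-2) + 0.4269·0 + (-0.5582)·(-3) + 0.4269·3 = 1.8169.
u_3 = w_3 + 2.9104·q_1 − 1.8169·q_2 = (-0.9165, -2.1874, -1.9857, 0.8126).
‖u_3‖ = 3.1981, so q_3 = (-0.2866, -0.6840, -0.6209, 0.2541).
Qᵀb = (-1.6977, 0.2846, -2.0194).
Back-substitute: x_3 = -2.0194/3.1981 = -0.6314.
x_2 = (0.2846 − 1.8169·(-0.6314))/5.3742 = 0.2664.
x_1 = (-1.6977 + 1.4552·0.2664 + 2.9104·(-0.6314))/4.1231 = -0.7634.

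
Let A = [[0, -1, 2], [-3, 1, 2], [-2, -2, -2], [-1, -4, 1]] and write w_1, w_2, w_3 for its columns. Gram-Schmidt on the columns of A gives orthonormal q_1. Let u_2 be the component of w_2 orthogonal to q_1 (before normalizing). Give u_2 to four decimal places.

q_1 = w_1/‖w_1‖ = (0, -3, -2, -1)/3.7417 = (0.0000, -0.8018, -0.5345, -0.2673).
r_{12} = q_1·w_2 = 1.3363.
u_2 = w_2 − 1.3363·q_1 = (-1.0000, 2.0714, -1.2857, -3.6429).

u_2 = (-1.0000, 2.0714, -1.2857, -3.6429)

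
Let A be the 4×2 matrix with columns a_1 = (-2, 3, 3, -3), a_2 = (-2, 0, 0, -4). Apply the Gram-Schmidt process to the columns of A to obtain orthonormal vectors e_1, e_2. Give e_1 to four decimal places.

e_1 = (-0.3592, 0.5388, 0.5388, -0.5388)

e_1 = a_1/‖a_1‖ = (-2, 3, 3, -3)/5.5678 = (-0.3592, 0.5388, 0.5388, -0.5388).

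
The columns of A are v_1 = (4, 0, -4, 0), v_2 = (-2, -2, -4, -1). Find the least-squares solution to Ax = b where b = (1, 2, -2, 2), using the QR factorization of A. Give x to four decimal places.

x = (0.4076, -0.1304)

v_1 = (4, 0, -4, 0); ‖v_1‖ = 5.6569, so q_1 = (0.7071, 0.0000, -0.7071, 0.0000).
q_1·v_2 = 0.7071·(-2) + 0.0000·(-2) + (-0.7071)·(-4) + 0.0000·(-1) = 1.4142.
u_2 = v_2 − 1.4142·q_1 = (-3.0000, -2.0000, -3.0000, -1.0000).
‖u_2‖ = 4.7958, so q_2 = (-0.6255, -0.4170, -0.6255, -0.2085).
Qᵀb = (2.1213, -0.6255).
Back-substitute: x_2 = -0.6255/4.7958 = -0.1304.
x_1 = (2.1213 − 1.4142·(-0.1304))/5.6569 = 0.4076.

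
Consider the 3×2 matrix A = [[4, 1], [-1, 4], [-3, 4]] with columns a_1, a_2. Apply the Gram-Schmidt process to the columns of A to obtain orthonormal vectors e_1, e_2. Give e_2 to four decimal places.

a_1 = (4, -1, -3); ‖a_1‖ = 5.0990, so e_1 = (0.7845, -0.1961, -0.5883).
e_1·a_2 = 0.7845·1 + (-0.1961)·4 + (-0.5883)·4 = -2.3534.
u_2 = a_2 + 2.3534·e_1 = (2.8462, 3.5385, 2.6154).
‖u_2‖ = 5.2404, so e_2 = (0.5431, 0.6752, 0.4991).

e_2 = (0.5431, 0.6752, 0.4991)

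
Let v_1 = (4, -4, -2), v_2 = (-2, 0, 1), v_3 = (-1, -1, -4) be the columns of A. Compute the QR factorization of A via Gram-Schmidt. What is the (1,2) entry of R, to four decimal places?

v_1 = (4, -4, -2); ‖v_1‖ = 6.0000, so q_1 = (0.6667, -0.6667, -0.3333).
r_{12} = q_1·v_2 = -1.6667.

r_{12} = -1.6667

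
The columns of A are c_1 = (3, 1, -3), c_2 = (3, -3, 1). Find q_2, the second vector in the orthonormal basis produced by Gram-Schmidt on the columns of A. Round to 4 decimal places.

c_1 = (3, 1, -3); ‖c_1‖ = 4.3589, so q_1 = (0.6882, 0.2294, -0.6882).
q_1·c_2 = 0.6882·3 + 0.2294·(-3) + (-0.6882)·1 = 0.6882.
u_2 = c_2 − 0.6882·q_1 = (2.5263, -3.1579, 1.4737).
‖u_2‖ = 4.3042, so q_2 = (0.5869, -0.7337, 0.3424).

q_2 = (0.5869, -0.7337, 0.3424)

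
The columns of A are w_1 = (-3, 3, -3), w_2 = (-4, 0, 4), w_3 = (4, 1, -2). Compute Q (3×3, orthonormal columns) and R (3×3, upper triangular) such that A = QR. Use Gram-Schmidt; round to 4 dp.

w_1 = (-3, 3, -3); ‖w_1‖ = 5.1962, so q_1 = (-0.5774, 0.5774, -0.5774).
q_1·w_2 = (-0.5774)·(-4) + 0.5774·0 + (-0.5774)·4 = 0.0000.
u_2 = w_2 + 0.0000·q_1 = (-4.0000, 0.0000, 4.0000).
‖u_2‖ = 5.6569, so q_2 = (-0.7071, 0.0000, 0.7071).
q_1·w_3 = (-0.5774)·4 + 0.5774·1 + (-0.5774)·(-2) = -0.5774; q_2·w_3 = (-0.7071)·4 + 0.0000·1 + 0.7071·(-2) = -4.2426.
u_3 = w_3 + 0.5774·q_1 + 4.2426·q_2 = (0.6667, 1.3333, 0.6667).
‖u_3‖ = 1.6330, so q_3 = (0.4082, 0.8165, 0.4082).

Q = [[-0.5774, -0.7071, 0.4082], [0.5774, 0.0000, 0.8165], [-0.5774, 0.7071, 0.4082]], R = [[5.1962, 0.0000, -0.5774], [0.0000, 5.6569, -4.2426], [0.0000, 0.0000, 1.6330]]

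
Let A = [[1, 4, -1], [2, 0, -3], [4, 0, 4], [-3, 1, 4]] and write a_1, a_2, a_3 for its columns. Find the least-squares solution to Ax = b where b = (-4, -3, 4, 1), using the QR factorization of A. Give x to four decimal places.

x = (0.2099, -0.8947, 0.8007)

e_1 = a_1/‖a_1‖ = (1, 2, 4, -3)/5.4772 = (0.1826, 0.3651, 0.7303, -0.5477).
r_{12} = e_1·a_2 = 0.1826.
u_2 = a_2 − 0.1826·e_1 = (3.9667, -0.0667, -0.1333, 1.1000).
‖u_2‖ = 4.1191, so e_2 = (0.9630, -0.0162, -0.0324, 0.2671).
r_{13} = e_1·a_3 = -0.5477; r_{23} = e_2·a_3 = 0.0243.
u_3 = a_3 + 0.5477·e_1 − 0.0243·e_2 = (-0.9234, -2.7996, 4.4008, 3.6935).
‖u_3‖ = 6.4575, so e_3 = (-0.1430, -0.4335, 0.6815, 0.5720).
Qᵀb = (0.5477, -3.6659, 5.1706).
Back-substitute: x_3 = 5.1706/6.4575 = 0.8007.
x_2 = (-3.6659 − 0.0243·0.8007)/4.1191 = -0.8947.
x_1 = (0.5477 − 0.1826·(-0.8947) + 0.5477·0.8007)/5.4772 = 0.2099.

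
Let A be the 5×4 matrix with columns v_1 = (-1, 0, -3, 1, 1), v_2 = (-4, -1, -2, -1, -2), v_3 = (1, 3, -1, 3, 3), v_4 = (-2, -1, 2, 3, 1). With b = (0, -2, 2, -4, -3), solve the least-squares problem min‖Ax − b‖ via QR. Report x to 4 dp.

x = (-0.6519, 0.0916, -0.7273, -0.2823)

v_1 = (-1, 0, -3, 1, 1); ‖v_1‖ = 3.4641, so q_1 = (-0.2887, 0.0000, -0.8660, 0.2887, 0.2887).
q_1·v_2 = (-0.2887)·(-4) + 0.0000·(-1) + (-0.8660)·(-2) + 0.2887·(-1) + 0.2887·(-2) = 2.0207.
u_2 = v_2 − 2.0207·q_1 = (-3.4167, -1.0000, -0.2500, -1.5833, -2.5833).
‖u_2‖ = 4.6815, so q_2 = (-0.7298, -0.2136, -0.0534, -0.3382, -0.5518).
q_1·v_3 = (-0.2887)·1 + 0.0000·3 + (-0.8660)·(-1) + 0.2887·3 + 0.2887·3 = 2.3094; q_2·v_3 = (-0.7298)·1 + (-0.2136)·3 + (-0.0534)·(-1) + (-0.3382)·3 + (-0.5518)·3 = -3.9873.
u_3 = v_3 − 2.3094·q_1 + 3.9873·q_2 = (-1.2433, 2.1483, 0.7871, 0.9848, 0.1331).
‖u_3‖ = 2.7871, so q_3 = (-0.4461, 0.7708, 0.2824, 0.3533, 0.0477).
q_1·v_4 = (-0.2887)·(-2) + 0.0000·(-1) + (-0.8660)·2 + 0.2887·3 + 0.2887·1 = 0.0000; q_2·v_4 = (-0.7298)·(-2) + (-0.2136)·(-1) + (-0.0534)·2 + (-0.3382)·3 + (-0.5518)·1 = 0.0000; q_3·v_4 = (-0.4461)·(-2) + 0.7708·(-1) + 0.2824·2 + 0.3533·3 + 0.0477·1 = 1.7940.
u_4 = v_4 − 0.0000·q_1 + 0.0000·q_2 − 1.7940·q_3 = (-1.1997, -2.3828, 1.4934, 2.3661, 0.9143).
‖u_4‖ = 3.9726, so q_4 = (-0.3020, -0.5998, 0.3759, 0.5956, 0.2302).
Qᵀb = (-3.7528, 3.3287, -2.5334, -1.1215).
Back-substitute: x_4 = -1.1215/3.9726 = -0.2823.
x_3 = (-2.5334 − 1.7940·(-0.2823))/2.7871 = -0.7273.
x_2 = (3.3287 + 3.9873·(-0.7273) + 0.0000·(-0.2823))/4.6815 = 0.0916.
x_1 = (-3.7528 − 2.0207·0.0916 − 2.3094·(-0.7273) − 0.0000·(-0.2823))/3.4641 = -0.6519.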